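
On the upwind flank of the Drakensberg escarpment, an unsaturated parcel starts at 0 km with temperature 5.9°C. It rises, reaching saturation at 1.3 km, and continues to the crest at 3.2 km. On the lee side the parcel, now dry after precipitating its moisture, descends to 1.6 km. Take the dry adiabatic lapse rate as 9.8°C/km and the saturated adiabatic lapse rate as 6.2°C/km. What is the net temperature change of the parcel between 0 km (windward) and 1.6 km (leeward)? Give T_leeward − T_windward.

-8.84°C

0–1300 m, dry: Δz = 1.3 km ⇒ ΔT = -12.74°C; T = -6.84°C
1300–3200 m, saturated: Δz = 1.9 km ⇒ ΔT = -11.78°C; T = -18.62°C
3200–1600 m, dry descent: Δz = 1.6 km ⇒ ΔT = +15.68°C; T = -2.94°C
Net change vs windward start: -2.94 − 5.9 = -8.84°C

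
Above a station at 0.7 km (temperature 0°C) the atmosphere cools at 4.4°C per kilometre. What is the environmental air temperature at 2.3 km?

700–2300 m, environmental: Δz = 1.6 km ⇒ ΔT = -7.04°C; T = -7.04°C

-7.04°C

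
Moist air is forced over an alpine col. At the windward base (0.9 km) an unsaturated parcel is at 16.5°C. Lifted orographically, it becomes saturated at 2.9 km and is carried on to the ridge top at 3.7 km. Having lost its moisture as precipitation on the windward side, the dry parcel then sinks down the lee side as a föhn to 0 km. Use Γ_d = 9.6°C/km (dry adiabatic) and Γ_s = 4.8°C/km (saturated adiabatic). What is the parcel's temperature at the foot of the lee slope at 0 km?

28.98°C

900–2900 m, dry: Δz = 2 km ⇒ ΔT = -19.2°C; T = -2.7°C
2900–3700 m, saturated: Δz = 0.8 km ⇒ ΔT = -3.84°C; T = -6.54°C
3700–0 m, dry descent: Δz = 3.7 km ⇒ ΔT = +35.52°C; T = 28.98°C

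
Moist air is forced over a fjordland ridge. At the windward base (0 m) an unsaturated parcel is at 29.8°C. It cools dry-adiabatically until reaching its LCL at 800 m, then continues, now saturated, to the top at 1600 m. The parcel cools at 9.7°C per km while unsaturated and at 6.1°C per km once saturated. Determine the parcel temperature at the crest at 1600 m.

0 → 800 m (dry, 9.7°C/km): ΔT = -9.7 × 0.8 = -7.76°C → T = 22.04°C
800 → 1600 m (saturated, 6.1°C/km): ΔT = -6.1 × 0.8 = -4.88°C → T = 17.16°C

17.16°C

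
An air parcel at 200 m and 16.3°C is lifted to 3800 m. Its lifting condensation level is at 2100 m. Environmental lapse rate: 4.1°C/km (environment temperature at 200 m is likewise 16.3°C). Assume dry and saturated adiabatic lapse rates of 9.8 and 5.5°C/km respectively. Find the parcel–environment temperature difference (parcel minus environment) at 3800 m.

-13.21°C (parcel cooler than environment)

Parcel:
  200 → 2100 m (dry, 9.8°C/km): ΔT = -9.8 × 1.9 = -18.62°C → T = -2.32°C
  2100 → 3800 m (saturated, 5.5°C/km): ΔT = -5.5 × 1.7 = -9.35°C → T = -11.67°C
Environment:
  200 → 3800 m (environment, 4.1°C/km): ΔT = -4.1 × 3.6 = -14.76°C → T = 1.54°C
T_parcel − T_env = -11.67 − 1.54 = -13.21°C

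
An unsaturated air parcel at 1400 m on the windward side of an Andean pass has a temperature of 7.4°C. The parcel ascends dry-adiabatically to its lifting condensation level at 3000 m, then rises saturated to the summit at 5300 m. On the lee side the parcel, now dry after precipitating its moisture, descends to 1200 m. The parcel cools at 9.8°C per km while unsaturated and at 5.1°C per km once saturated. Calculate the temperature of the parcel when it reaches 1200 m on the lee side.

1400 → 3000 m (dry, 9.8°C/km): ΔT = -9.8 × 1.6 = -15.68°C → T = -8.28°C
3000 → 5300 m (saturated, 5.1°C/km): ΔT = -5.1 × 2.3 = -11.73°C → T = -20.01°C
5300 → 1200 m (dry descent, 9.8°C/km): ΔT = +9.8 × 4.1 = +40.18°C → T = 20.17°C

20.17°C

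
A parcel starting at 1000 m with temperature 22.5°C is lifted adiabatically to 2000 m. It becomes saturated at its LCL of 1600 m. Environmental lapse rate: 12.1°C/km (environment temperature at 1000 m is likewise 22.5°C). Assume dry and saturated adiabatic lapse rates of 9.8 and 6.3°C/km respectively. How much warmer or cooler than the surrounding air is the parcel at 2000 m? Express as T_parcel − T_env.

+3.7°C (parcel warmer than environment)

Parcel:
  From 1000 m to 1600 m (dry): cools by 9.8 × 0.6 = 5.88°C, giving 16.62°C.
  From 1600 m to 2000 m (saturated): cools by 6.3 × 0.4 = 2.52°C, giving 14.1°C.
Environment:
  From 1000 m to 2000 m (environment): cools by 12.1 × 1 = 12.1°C, giving 10.4°C.
T_parcel − T_env = 14.1 − 10.4 = +3.7°C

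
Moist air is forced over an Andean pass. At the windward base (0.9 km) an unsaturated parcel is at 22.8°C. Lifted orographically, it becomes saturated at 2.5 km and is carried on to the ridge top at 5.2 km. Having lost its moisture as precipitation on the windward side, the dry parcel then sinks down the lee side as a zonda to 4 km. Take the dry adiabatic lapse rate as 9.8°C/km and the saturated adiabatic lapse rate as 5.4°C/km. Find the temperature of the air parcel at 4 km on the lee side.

900 → 2500 m (dry, 9.8°C/km): ΔT = -9.8 × 1.6 = -15.68°C → T = 7.12°C
2500 → 5200 m (saturated, 5.4°C/km): ΔT = -5.4 × 2.7 = -14.58°C → T = -7.46°C
5200 → 4000 m (dry descent, 9.8°C/km): ΔT = +9.8 × 1.2 = +11.76°C → T = 4.3°C

4.3°C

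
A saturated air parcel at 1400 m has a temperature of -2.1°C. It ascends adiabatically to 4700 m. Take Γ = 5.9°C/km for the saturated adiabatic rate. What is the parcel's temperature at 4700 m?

1400–4700 m, saturated adiabatic: Δz = 3.3 km ⇒ ΔT = -19.47°C; T = -21.57°C

-21.57°C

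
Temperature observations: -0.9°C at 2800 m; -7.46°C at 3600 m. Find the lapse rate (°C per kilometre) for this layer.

Γ = −ΔT/Δz = (-0.9 − (-7.46)) / (3600 − 2800) m
  = 6.56°C / 0.8 km = 8.2°C/km

8.2°C/km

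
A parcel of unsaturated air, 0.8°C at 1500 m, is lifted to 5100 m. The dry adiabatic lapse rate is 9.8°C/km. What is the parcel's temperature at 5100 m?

-34.48°C

Dry adiabatic to 5100 m: -9.8 × 3.6 km = -35.28°C, so T = -34.48°C.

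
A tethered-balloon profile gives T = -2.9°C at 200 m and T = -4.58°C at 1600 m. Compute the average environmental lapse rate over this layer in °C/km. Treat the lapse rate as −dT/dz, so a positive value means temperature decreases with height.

Γ = −ΔT/Δz = (-2.9 − (-4.58)) / (1600 − 200) m
  = 1.68°C / 1.4 km = 1.2°C/km

1.2°C/km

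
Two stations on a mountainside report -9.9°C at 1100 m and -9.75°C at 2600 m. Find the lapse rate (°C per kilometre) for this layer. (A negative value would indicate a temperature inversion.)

Γ = −ΔT/Δz = (-9.9 − (-9.75)) / (2600 − 1100) m
  = -0.15°C / 1.5 km = -0.1°C/km

-0.1°C/km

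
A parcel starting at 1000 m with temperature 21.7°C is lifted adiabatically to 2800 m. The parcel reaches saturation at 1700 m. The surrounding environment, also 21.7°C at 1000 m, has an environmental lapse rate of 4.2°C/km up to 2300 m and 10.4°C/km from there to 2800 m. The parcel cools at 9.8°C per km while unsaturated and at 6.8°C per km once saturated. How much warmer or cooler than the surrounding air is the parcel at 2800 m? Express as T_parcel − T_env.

Parcel:
  1000–1700 m, dry: Δz = 0.7 km ⇒ ΔT = -6.86°C; T = 14.84°C
  1700–2800 m, saturated: Δz = 1.1 km ⇒ ΔT = -7.48°C; T = 7.36°C
Environment:
  1000–2300 m, environment, lower layer: Δz = 1.3 km ⇒ ΔT = -5.46°C; T = 16.24°C
  2300–2800 m, environment, upper layer: Δz = 0.5 km ⇒ ΔT = -5.2°C; T = 11.04°C
T_parcel − T_env = 7.36 − 11.04 = -3.68°C

-3.68°C (parcel cooler than environment)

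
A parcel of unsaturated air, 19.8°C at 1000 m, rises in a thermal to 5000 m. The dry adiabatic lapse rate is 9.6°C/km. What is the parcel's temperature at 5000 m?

-18.6°C

From 1000 m to 5000 m (dry adiabatic): cools by 9.6 × 4 = 38.4°C, giving -18.6°C.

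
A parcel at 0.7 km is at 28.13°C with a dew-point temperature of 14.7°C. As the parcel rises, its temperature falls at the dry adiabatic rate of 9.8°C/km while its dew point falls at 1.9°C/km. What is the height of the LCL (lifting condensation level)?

2.4 km

T and T_d converge at 9.8 − 1.9 = 7.9°C per km
Height above start = (28.13 − 14.7) / 7.9 = 1.7 km
LCL altitude = 700 m + 1700 m = 2400 m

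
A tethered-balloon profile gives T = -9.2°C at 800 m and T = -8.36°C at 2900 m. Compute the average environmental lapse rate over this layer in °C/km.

-0.4°C/km

Γ = −ΔT/Δz = (-9.2 − (-8.36)) / (2900 − 800) m
  = -0.84°C / 2.1 km = -0.4°C/km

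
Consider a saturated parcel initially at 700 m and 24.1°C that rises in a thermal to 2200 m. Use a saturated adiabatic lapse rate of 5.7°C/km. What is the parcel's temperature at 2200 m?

15.55°C

Saturated adiabatic to 2200 m: -5.7 × 1.5 km = -8.55°C, so T = 15.55°C.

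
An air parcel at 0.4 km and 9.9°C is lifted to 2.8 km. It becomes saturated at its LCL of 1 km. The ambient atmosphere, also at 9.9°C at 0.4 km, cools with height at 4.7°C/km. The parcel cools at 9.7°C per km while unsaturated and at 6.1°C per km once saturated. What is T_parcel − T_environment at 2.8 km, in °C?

-5.52°C (parcel cooler than environment)

Parcel:
  From 400 m to 1000 m (dry): cools by 9.7 × 0.6 = 5.82°C, giving 4.08°C.
  From 1000 m to 2800 m (saturated): cools by 6.1 × 1.8 = 10.98°C, giving -6.9°C.
Environment:
  From 400 m to 2800 m (environment): cools by 4.7 × 2.4 = 11.28°C, giving -1.38°C.
T_parcel − T_env = -6.9 − (-1.38) = -5.52°C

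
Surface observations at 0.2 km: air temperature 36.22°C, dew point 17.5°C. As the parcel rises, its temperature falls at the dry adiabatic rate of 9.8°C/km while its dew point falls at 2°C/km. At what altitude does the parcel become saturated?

2.6 km

T and T_d converge at 9.8 − 2 = 7.8°C per km
Height above start = (36.22 − 17.5) / 7.8 = 2.4 km
LCL altitude = 200 m + 2400 m = 2600 m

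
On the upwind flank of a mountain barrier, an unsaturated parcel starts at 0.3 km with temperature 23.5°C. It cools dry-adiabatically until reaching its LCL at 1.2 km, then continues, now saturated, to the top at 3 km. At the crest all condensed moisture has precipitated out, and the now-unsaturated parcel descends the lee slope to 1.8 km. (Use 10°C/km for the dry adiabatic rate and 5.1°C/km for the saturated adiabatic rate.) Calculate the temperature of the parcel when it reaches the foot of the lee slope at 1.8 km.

17.32°C

300 → 1200 m (dry, 10°C/km): ΔT = -10 × 0.9 = -9°C → T = 14.5°C
1200 → 3000 m (saturated, 5.1°C/km): ΔT = -5.1 × 1.8 = -9.18°C → T = 5.32°C
3000 → 1800 m (dry descent, 10°C/km): ΔT = +10 × 1.2 = +12°C → T = 17.32°C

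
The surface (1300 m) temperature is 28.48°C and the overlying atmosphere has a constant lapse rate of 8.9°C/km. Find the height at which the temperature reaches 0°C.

Height above start = (28.48 − 0) / 8.9 = 3.2 km
Altitude = 1300 m + 3200 m = 4500 m

4500 m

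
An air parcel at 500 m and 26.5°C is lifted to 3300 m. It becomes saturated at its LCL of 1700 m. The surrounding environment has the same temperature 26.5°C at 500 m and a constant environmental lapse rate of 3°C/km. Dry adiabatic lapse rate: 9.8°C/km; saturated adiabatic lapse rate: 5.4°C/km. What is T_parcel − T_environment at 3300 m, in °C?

-12°C (parcel cooler than environment)

Parcel:
  500–1700 m, dry: Δz = 1.2 km ⇒ ΔT = -11.76°C; T = 14.74°C
  1700–3300 m, saturated: Δz = 1.6 km ⇒ ΔT = -8.64°C; T = 6.1°C
Environment:
  500–3300 m, environment: Δz = 2.8 km ⇒ ΔT = -8.4°C; T = 18.1°C
T_parcel − T_env = 6.1 − 18.1 = -12°C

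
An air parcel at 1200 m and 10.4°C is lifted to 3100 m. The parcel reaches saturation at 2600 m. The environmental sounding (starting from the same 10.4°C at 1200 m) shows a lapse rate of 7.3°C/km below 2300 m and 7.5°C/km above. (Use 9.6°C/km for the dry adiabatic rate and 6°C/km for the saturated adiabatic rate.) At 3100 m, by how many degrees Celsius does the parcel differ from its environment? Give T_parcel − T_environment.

-2.41°C (parcel cooler than environment)

Parcel:
  From 1200 m to 2600 m (dry): cools by 9.6 × 1.4 = 13.44°C, giving -3.04°C.
  From 2600 m to 3100 m (saturated): cools by 6 × 0.5 = 3°C, giving -6.04°C.
Environment:
  From 1200 m to 2300 m (environment, lower layer): cools by 7.3 × 1.1 = 8.03°C, giving 2.37°C.
  From 2300 m to 3100 m (environment, upper layer): cools by 7.5 × 0.8 = 6°C, giving -3.63°C.
T_parcel − T_env = -6.04 − (-3.63) = -2.41°C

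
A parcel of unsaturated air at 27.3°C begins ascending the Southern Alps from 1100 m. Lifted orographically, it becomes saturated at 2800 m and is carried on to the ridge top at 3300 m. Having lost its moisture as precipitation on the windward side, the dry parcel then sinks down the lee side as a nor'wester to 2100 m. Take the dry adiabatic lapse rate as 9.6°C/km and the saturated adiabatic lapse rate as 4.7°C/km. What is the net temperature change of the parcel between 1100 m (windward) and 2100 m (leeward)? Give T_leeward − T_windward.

Dry to 2800 m: -9.6 × 1.7 km = -16.32°C, so T = 10.98°C.
Saturated to 3300 m: -4.7 × 0.5 km = -2.35°C, so T = 8.63°C.
Dry descent to 2100 m: +9.6 × 1.2 km = +11.52°C, so T = 20.15°C.
Net change vs windward start: 20.15 − 27.3 = -7.15°C

-7.15°C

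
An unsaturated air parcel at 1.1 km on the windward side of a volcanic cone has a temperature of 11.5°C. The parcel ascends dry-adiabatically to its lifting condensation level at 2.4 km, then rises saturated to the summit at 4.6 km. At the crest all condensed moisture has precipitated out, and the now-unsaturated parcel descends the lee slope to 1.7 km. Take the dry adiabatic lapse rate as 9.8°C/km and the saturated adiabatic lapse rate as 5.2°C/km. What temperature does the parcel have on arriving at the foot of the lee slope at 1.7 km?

15.74°C

1100 → 2400 m (dry, 9.8°C/km): ΔT = -9.8 × 1.3 = -12.74°C → T = -1.24°C
2400 → 4600 m (saturated, 5.2°C/km): ΔT = -5.2 × 2.2 = -11.44°C → T = -12.68°C
4600 → 1700 m (dry descent, 9.8°C/km): ΔT = +9.8 × 2.9 = +28.42°C → T = 15.74°C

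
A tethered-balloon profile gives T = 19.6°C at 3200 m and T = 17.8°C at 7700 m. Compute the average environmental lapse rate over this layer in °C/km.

Γ = −ΔT/Δz = (19.6 − 17.8) / (7700 − 3200) m
  = 1.8°C / 4.5 km = 0.4°C/km

0.4°C/km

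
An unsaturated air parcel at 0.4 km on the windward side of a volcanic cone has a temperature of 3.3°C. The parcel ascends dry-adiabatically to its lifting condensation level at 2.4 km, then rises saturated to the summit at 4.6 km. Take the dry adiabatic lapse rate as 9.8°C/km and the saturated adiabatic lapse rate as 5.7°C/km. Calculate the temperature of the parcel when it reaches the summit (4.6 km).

400 → 2400 m (dry, 9.8°C/km): ΔT = -9.8 × 2 = -19.6°C → T = -16.3°C
2400 → 4600 m (saturated, 5.7°C/km): ΔT = -5.7 × 2.2 = -12.54°C → T = -28.84°C

-28.84°C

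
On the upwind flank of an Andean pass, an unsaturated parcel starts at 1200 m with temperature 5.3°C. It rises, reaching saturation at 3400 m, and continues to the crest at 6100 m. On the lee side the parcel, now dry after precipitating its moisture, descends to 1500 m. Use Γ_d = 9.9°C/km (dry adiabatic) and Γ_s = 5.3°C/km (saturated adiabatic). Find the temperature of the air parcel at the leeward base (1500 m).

1200–3400 m, dry: Δz = 2.2 km ⇒ ΔT = -21.78°C; T = -16.48°C
3400–6100 m, saturated: Δz = 2.7 km ⇒ ΔT = -14.31°C; T = -30.79°C
6100–1500 m, dry descent: Δz = 4.6 km ⇒ ΔT = +45.54°C; T = 14.75°C

14.75°C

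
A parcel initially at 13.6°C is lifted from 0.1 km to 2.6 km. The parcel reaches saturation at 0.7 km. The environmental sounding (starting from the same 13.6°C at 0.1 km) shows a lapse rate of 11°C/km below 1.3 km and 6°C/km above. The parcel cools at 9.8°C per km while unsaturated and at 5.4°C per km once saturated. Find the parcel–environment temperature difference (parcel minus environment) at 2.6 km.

+4.86°C (parcel warmer than environment)

Parcel:
  100–700 m, dry: Δz = 0.6 km ⇒ ΔT = -5.88°C; T = 7.72°C
  700–2600 m, saturated: Δz = 1.9 km ⇒ ΔT = -10.26°C; T = -2.54°C
Environment:
  100–1300 m, environment, lower layer: Δz = 1.2 km ⇒ ΔT = -13.2°C; T = 0.4°C
  1300–2600 m, environment, upper layer: Δz = 1.3 km ⇒ ΔT = -7.8°C; T = -7.4°C
T_parcel − T_env = -2.54 − (-7.4) = +4.86°C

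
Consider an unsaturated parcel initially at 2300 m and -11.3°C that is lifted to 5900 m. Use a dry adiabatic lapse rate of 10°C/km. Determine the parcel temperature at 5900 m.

-47.3°C

2300 → 5900 m (dry adiabatic, 10°C/km): ΔT = -10 × 3.6 = -36°C → T = -47.3°C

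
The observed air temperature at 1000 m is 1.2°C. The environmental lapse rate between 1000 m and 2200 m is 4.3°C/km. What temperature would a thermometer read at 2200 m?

1000–2200 m, environmental: Δz = 1.2 km ⇒ ΔT = -5.16°C; T = -3.96°C

-3.96°C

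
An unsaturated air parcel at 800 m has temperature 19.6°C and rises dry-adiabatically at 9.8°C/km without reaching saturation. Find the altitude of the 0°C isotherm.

2800 m

Height above start = (19.6 − 0) / 9.8 = 2 km
Altitude = 800 m + 2000 m = 2800 m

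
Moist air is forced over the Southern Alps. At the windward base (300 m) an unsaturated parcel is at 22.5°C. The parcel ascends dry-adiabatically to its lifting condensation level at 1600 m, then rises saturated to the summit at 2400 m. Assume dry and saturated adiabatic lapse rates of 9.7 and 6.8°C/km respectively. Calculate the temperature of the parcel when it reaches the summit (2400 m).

300–1600 m, dry: Δz = 1.3 km ⇒ ΔT = -12.61°C; T = 9.89°C
1600–2400 m, saturated: Δz = 0.8 km ⇒ ΔT = -5.44°C; T = 4.45°C

4.45°C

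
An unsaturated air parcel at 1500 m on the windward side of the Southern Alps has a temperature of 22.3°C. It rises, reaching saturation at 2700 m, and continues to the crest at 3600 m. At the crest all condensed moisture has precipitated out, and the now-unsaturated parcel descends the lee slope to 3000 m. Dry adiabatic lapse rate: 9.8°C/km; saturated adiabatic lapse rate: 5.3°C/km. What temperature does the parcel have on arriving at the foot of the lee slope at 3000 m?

1500–2700 m, dry: Δz = 1.2 km ⇒ ΔT = -11.76°C; T = 10.54°C
2700–3600 m, saturated: Δz = 0.9 km ⇒ ΔT = -4.77°C; T = 5.77°C
3600–3000 m, dry descent: Δz = 0.6 km ⇒ ΔT = +5.88°C; T = 11.65°C

11.65°C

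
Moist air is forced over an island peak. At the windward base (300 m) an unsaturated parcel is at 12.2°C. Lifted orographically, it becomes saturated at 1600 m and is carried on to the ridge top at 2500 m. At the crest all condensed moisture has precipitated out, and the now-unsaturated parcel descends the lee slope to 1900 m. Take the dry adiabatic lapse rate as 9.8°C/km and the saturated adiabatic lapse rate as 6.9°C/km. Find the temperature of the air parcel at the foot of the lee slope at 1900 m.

-0.87°C

300 → 1600 m (dry, 9.8°C/km): ΔT = -9.8 × 1.3 = -12.74°C → T = -0.54°C
1600 → 2500 m (saturated, 6.9°C/km): ΔT = -6.9 × 0.9 = -6.21°C → T = -6.75°C
2500 → 1900 m (dry descent, 9.8°C/km): ΔT = +9.8 × 0.6 = +5.88°C → T = -0.87°C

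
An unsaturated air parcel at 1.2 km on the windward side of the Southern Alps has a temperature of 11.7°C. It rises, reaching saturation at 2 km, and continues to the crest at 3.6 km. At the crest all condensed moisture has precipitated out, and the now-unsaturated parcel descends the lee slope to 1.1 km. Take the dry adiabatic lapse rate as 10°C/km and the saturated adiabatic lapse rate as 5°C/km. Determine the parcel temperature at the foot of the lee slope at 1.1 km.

1200–2000 m, dry: Δz = 0.8 km ⇒ ΔT = -8°C; T = 3.7°C
2000–3600 m, saturated: Δz = 1.6 km ⇒ ΔT = -8°C; T = -4.3°C
3600–1100 m, dry descent: Δz = 2.5 km ⇒ ΔT = +25°C; T = 20.7°C

20.7°C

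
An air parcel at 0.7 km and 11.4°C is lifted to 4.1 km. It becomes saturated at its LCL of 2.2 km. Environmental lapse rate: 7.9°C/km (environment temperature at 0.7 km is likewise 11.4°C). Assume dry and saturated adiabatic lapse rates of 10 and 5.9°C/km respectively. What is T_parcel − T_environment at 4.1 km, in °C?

Parcel:
  From 700 m to 2200 m (dry): cools by 10 × 1.5 = 15°C, giving -3.6°C.
  From 2200 m to 4100 m (saturated): cools by 5.9 × 1.9 = 11.21°C, giving -14.81°C.
Environment:
  From 700 m to 4100 m (environment): cools by 7.9 × 3.4 = 26.86°C, giving -15.46°C.
T_parcel − T_env = -14.81 − (-15.46) = +0.65°C

+0.65°C (parcel warmer than environment)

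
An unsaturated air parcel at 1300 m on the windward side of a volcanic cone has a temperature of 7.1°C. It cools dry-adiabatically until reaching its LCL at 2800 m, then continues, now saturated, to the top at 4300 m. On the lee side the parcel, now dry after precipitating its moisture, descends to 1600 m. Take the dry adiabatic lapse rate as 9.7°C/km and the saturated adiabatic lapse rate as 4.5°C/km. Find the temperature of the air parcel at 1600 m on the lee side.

11.99°C

1300–2800 m, dry: Δz = 1.5 km ⇒ ΔT = -14.55°C; T = -7.45°C
2800–4300 m, saturated: Δz = 1.5 km ⇒ ΔT = -6.75°C; T = -14.2°C
4300–1600 m, dry descent: Δz = 2.7 km ⇒ ΔT = +26.19°C; T = 11.99°C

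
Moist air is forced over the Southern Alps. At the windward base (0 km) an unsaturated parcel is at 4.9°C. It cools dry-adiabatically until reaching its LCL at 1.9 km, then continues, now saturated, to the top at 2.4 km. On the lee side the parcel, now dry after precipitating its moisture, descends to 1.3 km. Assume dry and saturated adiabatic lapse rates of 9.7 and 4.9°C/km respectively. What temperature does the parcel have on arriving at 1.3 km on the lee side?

0–1900 m, dry: Δz = 1.9 km ⇒ ΔT = -18.43°C; T = -13.53°C
1900–2400 m, saturated: Δz = 0.5 km ⇒ ΔT = -2.45°C; T = -15.98°C
2400–1300 m, dry descent: Δz = 1.1 km ⇒ ΔT = +10.67°C; T = -5.31°C

-5.31°C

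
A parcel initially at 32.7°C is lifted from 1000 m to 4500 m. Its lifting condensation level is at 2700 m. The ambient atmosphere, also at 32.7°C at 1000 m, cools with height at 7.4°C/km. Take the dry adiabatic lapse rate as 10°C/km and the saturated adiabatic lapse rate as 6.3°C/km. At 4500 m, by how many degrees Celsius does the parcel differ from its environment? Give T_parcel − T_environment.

Parcel:
  From 1000 m to 2700 m (dry): cools by 10 × 1.7 = 17°C, giving 15.7°C.
  From 2700 m to 4500 m (saturated): cools by 6.3 × 1.8 = 11.34°C, giving 4.36°C.
Environment:
  From 1000 m to 4500 m (environment): cools by 7.4 × 3.5 = 25.9°C, giving 6.8°C.
T_parcel − T_env = 4.36 − 6.8 = -2.44°C

-2.44°C (parcel cooler than environment)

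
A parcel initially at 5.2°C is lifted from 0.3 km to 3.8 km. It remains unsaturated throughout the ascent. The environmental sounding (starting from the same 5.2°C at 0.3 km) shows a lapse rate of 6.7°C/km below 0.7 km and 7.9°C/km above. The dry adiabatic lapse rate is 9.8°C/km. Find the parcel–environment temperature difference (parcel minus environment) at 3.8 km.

Parcel:
  Dry to 3800 m: -9.8 × 3.5 km = -34.3°C, so T = -29.1°C.
Environment:
  Environment, lower layer to 700 m: -6.7 × 0.4 km = -2.68°C, so T = 2.52°C.
  Environment, upper layer to 3800 m: -7.9 × 3.1 km = -24.49°C, so T = -21.97°C.
T_parcel − T_env = -29.1 − (-21.97) = -7.13°C

-7.13°C (parcel cooler than environment)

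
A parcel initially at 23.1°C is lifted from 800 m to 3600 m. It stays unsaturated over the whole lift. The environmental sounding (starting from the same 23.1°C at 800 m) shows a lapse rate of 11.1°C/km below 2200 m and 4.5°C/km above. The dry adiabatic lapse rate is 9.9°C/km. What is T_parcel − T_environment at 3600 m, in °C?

Parcel:
  From 800 m to 3600 m (dry): cools by 9.9 × 2.8 = 27.72°C, giving -4.62°C.
Environment:
  From 800 m to 2200 m (environment, lower layer): cools by 11.1 × 1.4 = 15.54°C, giving 7.56°C.
  From 2200 m to 3600 m (environment, upper layer): cools by 4.5 × 1.4 = 6.3°C, giving 1.26°C.
T_parcel − T_env = -4.62 − 1.26 = -5.88°C

-5.88°C (parcel cooler than environment)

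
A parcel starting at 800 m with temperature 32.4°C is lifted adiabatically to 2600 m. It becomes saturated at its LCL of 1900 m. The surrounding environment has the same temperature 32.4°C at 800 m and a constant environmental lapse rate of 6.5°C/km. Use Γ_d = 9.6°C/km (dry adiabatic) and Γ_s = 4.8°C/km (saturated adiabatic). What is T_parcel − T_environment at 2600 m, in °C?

-2.22°C (parcel cooler than environment)

Parcel:
  From 800 m to 1900 m (dry): cools by 9.6 × 1.1 = 10.56°C, giving 21.84°C.
  From 1900 m to 2600 m (saturated): cools by 4.8 × 0.7 = 3.36°C, giving 18.48°C.
Environment:
  From 800 m to 2600 m (environment): cools by 6.5 × 1.8 = 11.7°C, giving 20.7°C.
T_parcel − T_env = 18.48 − 20.7 = -2.22°C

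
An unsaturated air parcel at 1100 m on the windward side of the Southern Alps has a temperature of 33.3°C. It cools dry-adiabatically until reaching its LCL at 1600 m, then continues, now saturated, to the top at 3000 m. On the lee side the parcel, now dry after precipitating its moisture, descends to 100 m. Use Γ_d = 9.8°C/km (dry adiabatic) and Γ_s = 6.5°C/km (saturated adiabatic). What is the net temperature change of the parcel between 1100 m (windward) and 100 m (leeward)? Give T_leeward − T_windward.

From 1100 m to 1600 m (dry): cools by 9.8 × 0.5 = 4.9°C, giving 28.4°C.
From 1600 m to 3000 m (saturated): cools by 6.5 × 1.4 = 9.1°C, giving 19.3°C.
From 3000 m to 100 m (dry descent): warms by 9.8 × 2.9 = 28.42°C, giving 47.72°C.
Net change vs windward start: 47.72 − 33.3 = +14.42°C

+14.42°C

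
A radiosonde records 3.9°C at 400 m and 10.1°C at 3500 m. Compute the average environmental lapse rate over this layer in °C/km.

-2°C/km

Γ = −ΔT/Δz = (3.9 − 10.1) / (3500 − 400) m
  = -6.2°C / 3.1 km = -2°C/km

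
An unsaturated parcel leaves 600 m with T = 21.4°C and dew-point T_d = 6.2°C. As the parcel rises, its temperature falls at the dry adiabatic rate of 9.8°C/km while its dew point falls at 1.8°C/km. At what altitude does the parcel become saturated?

T and T_d converge at 9.8 − 1.8 = 8°C per km
Height above start = (21.4 − 6.2) / 8 = 1.9 km
LCL altitude = 600 m + 1900 m = 2500 m

2500 m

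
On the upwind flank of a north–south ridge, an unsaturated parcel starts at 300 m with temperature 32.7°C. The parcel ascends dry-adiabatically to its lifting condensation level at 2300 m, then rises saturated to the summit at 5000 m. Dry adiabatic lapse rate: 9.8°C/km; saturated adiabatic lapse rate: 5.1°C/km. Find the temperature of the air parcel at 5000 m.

-0.67°C

From 300 m to 2300 m (dry): cools by 9.8 × 2 = 19.6°C, giving 13.1°C.
From 2300 m to 5000 m (saturated): cools by 5.1 × 2.7 = 13.77°C, giving -0.67°C.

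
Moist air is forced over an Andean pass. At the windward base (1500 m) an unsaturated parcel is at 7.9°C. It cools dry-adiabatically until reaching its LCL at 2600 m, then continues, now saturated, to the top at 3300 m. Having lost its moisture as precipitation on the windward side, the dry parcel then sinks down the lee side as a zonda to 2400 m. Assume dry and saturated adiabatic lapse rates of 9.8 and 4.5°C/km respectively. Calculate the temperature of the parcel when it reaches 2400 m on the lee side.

1500–2600 m, dry: Δz = 1.1 km ⇒ ΔT = -10.78°C; T = -2.88°C
2600–3300 m, saturated: Δz = 0.7 km ⇒ ΔT = -3.15°C; T = -6.03°C
3300–2400 m, dry descent: Δz = 0.9 km ⇒ ΔT = +8.82°C; T = 2.79°C

2.79°C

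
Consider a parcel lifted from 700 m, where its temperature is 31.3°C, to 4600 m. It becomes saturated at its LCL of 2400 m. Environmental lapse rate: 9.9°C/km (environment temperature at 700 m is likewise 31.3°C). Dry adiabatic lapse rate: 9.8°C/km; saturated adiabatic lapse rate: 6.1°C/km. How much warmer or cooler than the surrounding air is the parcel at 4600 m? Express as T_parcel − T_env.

Parcel:
  Dry to 2400 m: -9.8 × 1.7 km = -16.66°C, so T = 14.64°C.
  Saturated to 4600 m: -6.1 × 2.2 km = -13.42°C, so T = 1.22°C.
Environment:
  Environment to 4600 m: -9.9 × 3.9 km = -38.61°C, so T = -7.31°C.
T_parcel − T_env = 1.22 − (-7.31) = +8.53°C

+8.53°C (parcel warmer than environment)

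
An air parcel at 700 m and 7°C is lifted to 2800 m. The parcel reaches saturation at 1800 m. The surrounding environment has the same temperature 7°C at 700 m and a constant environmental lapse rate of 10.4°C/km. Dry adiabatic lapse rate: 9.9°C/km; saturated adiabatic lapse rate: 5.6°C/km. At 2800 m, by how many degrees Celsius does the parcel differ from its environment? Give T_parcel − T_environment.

+5.35°C (parcel warmer than environment)

Parcel:
  700 → 1800 m (dry, 9.9°C/km): ΔT = -9.9 × 1.1 = -10.89°C → T = -3.89°C
  1800 → 2800 m (saturated, 5.6°C/km): ΔT = -5.6 × 1 = -5.6°C → T = -9.49°C
Environment:
  700 → 2800 m (environment, 10.4°C/km): ΔT = -10.4 × 2.1 = -21.84°C → T = -14.84°C
T_parcel − T_env = -9.49 − (-14.84) = +5.35°C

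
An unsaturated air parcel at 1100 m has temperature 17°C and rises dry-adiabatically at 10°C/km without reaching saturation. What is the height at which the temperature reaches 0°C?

2800 m

Height above start = (17 − 0) / 10 = 1.7 km
Altitude = 1100 m + 1700 m = 2800 m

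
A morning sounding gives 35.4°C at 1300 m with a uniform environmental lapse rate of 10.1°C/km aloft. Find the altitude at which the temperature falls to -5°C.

Height above start = (35.4 − (-5)) / 10.1 = 4 km
Altitude = 1300 m + 4000 m = 5300 m

5300 m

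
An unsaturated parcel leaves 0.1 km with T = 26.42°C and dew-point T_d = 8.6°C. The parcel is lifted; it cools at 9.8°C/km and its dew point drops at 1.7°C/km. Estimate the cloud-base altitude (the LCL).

T and T_d converge at 9.8 − 1.7 = 8.1°C per km
Height above start = (26.42 − 8.6) / 8.1 = 2.2 km
LCL altitude = 100 m + 2200 m = 2300 m

2.3 km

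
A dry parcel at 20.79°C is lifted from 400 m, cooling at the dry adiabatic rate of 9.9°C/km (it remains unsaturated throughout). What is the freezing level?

2500 m

Height above start = (20.79 − 0) / 9.9 = 2.1 km
Altitude = 400 m + 2100 m = 2500 m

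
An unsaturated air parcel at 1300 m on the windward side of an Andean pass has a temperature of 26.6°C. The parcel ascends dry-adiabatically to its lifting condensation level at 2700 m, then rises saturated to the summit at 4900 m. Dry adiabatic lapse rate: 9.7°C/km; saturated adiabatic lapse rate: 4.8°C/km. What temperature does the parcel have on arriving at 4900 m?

From 1300 m to 2700 m (dry): cools by 9.7 × 1.4 = 13.58°C, giving 13.02°C.
From 2700 m to 4900 m (saturated): cools by 4.8 × 2.2 = 10.56°C, giving 2.46°C.

2.46°C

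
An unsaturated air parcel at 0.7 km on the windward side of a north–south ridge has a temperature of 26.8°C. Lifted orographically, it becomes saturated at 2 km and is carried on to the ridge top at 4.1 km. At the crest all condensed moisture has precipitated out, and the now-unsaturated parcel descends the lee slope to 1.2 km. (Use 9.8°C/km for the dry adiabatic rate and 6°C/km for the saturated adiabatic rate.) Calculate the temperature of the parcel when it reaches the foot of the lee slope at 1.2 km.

29.88°C

Dry to 2000 m: -9.8 × 1.3 km = -12.74°C, so T = 14.06°C.
Saturated to 4100 m: -6 × 2.1 km = -12.6°C, so T = 1.46°C.
Dry descent to 1200 m: +9.8 × 2.9 km = +28.42°C, so T = 29.88°C.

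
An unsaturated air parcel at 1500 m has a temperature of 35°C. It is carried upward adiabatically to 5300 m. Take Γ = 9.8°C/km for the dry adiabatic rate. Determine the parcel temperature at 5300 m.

From 1500 m to 5300 m (dry adiabatic): cools by 9.8 × 3.8 = 37.24°C, giving -2.24°C.

-2.24°C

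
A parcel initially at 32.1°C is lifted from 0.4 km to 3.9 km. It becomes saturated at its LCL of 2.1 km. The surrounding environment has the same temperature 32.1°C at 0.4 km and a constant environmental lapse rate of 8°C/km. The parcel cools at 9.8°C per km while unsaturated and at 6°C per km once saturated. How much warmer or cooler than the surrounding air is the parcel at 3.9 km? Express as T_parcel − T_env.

+0.54°C (parcel warmer than environment)

Parcel:
  400 → 2100 m (dry, 9.8°C/km): ΔT = -9.8 × 1.7 = -16.66°C → T = 15.44°C
  2100 → 3900 m (saturated, 6°C/km): ΔT = -6 × 1.8 = -10.8°C → T = 4.64°C
Environment:
  400 → 3900 m (environment, 8°C/km): ΔT = -8 × 3.5 = -28°C → T = 4.1°C
T_parcel − T_env = 4.64 − 4.1 = +0.54°C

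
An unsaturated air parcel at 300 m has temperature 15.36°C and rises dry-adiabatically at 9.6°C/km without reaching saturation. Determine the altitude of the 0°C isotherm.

1900 m

Height above start = (15.36 − 0) / 9.6 = 1.6 km
Altitude = 300 m + 1600 m = 1900 m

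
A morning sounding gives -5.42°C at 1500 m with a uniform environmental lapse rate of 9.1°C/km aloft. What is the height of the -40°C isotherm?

Height above start = (-5.42 − (-40)) / 9.1 = 3.8 km
Altitude = 1500 m + 3800 m = 5300 m

5300 m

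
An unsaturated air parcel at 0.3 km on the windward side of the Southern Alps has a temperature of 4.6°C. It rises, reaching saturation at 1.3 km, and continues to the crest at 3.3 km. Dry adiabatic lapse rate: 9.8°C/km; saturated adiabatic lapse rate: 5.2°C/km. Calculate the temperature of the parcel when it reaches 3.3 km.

Dry to 1300 m: -9.8 × 1 km = -9.8°C, so T = -5.2°C.
Saturated to 3300 m: -5.2 × 2 km = -10.4°C, so T = -15.6°C.

-15.6°C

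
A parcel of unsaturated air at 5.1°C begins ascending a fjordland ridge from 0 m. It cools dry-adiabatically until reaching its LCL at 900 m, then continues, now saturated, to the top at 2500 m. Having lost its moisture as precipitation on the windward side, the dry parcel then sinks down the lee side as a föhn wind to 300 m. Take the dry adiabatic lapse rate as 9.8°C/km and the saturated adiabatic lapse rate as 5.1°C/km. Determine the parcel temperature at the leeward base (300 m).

9.68°C

From 0 m to 900 m (dry): cools by 9.8 × 0.9 = 8.82°C, giving -3.72°C.
From 900 m to 2500 m (saturated): cools by 5.1 × 1.6 = 8.16°C, giving -11.88°C.
From 2500 m to 300 m (dry descent): warms by 9.8 × 2.2 = 21.56°C, giving 9.68°C.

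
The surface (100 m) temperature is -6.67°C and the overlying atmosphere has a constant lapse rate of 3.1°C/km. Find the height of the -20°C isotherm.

Height above start = (-6.67 − (-20)) / 3.1 = 4.3 km
Altitude = 100 m + 4300 m = 4400 m

4400 m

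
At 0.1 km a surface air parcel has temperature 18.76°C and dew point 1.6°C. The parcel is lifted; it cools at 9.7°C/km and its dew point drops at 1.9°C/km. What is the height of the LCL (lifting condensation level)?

2.3 km

T and T_d converge at 9.7 − 1.9 = 7.8°C per km
Height above start = (18.76 − 1.6) / 7.8 = 2.2 km
LCL altitude = 100 m + 2200 m = 2300 m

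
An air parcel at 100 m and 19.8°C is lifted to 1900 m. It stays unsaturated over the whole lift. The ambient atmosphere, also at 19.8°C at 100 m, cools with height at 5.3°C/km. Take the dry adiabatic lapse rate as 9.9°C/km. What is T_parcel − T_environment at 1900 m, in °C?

-8.28°C (parcel cooler than environment)

Parcel:
  100–1900 m, dry: Δz = 1.8 km ⇒ ΔT = -17.82°C; T = 1.98°C
Environment:
  100–1900 m, environment: Δz = 1.8 km ⇒ ΔT = -9.54°C; T = 10.26°C
T_parcel − T_env = 1.98 − 10.26 = -8.28°C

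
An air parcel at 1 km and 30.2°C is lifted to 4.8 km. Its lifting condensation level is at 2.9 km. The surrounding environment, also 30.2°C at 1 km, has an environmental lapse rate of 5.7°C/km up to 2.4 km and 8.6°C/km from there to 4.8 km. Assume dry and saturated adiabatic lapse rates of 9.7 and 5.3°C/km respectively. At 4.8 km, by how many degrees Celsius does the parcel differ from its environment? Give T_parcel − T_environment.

+0.12°C (parcel warmer than environment)

Parcel:
  1000 → 2900 m (dry, 9.7°C/km): ΔT = -9.7 × 1.9 = -18.43°C → T = 11.77°C
  2900 → 4800 m (saturated, 5.3°C/km): ΔT = -5.3 × 1.9 = -10.07°C → T = 1.7°C
Environment:
  1000 → 2400 m (environment, lower layer, 5.7°C/km): ΔT = -5.7 × 1.4 = -7.98°C → T = 22.22°C
  2400 → 4800 m (environment, upper layer, 8.6°C/km): ΔT = -8.6 × 2.4 = -20.64°C → T = 1.58°C
T_parcel − T_env = 1.7 − 1.58 = +0.12°C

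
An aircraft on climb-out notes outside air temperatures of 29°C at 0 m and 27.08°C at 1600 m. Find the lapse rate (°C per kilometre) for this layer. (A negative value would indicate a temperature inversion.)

Γ = −ΔT/Δz = (29 − 27.08) / (1600 − 0) m
  = 1.92°C / 1.6 km = 1.2°C/km

1.2°C/km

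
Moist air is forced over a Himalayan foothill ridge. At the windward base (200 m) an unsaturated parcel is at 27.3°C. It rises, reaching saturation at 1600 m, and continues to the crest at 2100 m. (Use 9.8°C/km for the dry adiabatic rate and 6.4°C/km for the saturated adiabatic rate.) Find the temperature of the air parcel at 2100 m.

200 → 1600 m (dry, 9.8°C/km): ΔT = -9.8 × 1.4 = -13.72°C → T = 13.58°C
1600 → 2100 m (saturated, 6.4°C/km): ΔT = -6.4 × 0.5 = -3.2°C → T = 10.38°C

10.38°C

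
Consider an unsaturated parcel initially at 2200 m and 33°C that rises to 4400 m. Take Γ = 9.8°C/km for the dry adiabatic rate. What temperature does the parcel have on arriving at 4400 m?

2200–4400 m, dry adiabatic: Δz = 2.2 km ⇒ ΔT = -21.56°C; T = 11.44°C

11.44°C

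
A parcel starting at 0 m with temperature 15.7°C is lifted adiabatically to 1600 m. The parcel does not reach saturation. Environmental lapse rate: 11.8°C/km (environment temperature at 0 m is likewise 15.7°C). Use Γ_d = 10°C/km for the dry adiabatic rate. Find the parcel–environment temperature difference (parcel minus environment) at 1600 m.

Parcel:
  0 → 1600 m (dry, 10°C/km): ΔT = -10 × 1.6 = -16°C → T = -0.3°C
Environment:
  0 → 1600 m (environment, 11.8°C/km): ΔT = -11.8 × 1.6 = -18.88°C → T = -3.18°C
T_parcel − T_env = -0.3 − (-3.18) = +2.88°C

+2.88°C (parcel warmer than environment)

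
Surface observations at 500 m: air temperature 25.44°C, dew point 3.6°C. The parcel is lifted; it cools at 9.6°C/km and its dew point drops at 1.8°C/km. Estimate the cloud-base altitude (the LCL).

T and T_d converge at 9.6 − 1.8 = 7.8°C per km
Height above start = (25.44 − 3.6) / 7.8 = 2.8 km
LCL altitude = 500 m + 2800 m = 3300 m

3300 m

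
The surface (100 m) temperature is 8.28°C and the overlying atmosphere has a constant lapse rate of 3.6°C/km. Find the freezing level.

Height above start = (8.28 − 0) / 3.6 = 2.3 km
Altitude = 100 m + 2300 m = 2400 m

2400 m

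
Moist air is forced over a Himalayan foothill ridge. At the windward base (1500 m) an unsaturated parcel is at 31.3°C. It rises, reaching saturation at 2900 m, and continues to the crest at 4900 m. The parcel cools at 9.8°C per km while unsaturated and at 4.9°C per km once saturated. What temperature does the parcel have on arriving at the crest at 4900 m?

7.78°C

Dry to 2900 m: -9.8 × 1.4 km = -13.72°C, so T = 17.58°C.
Saturated to 4900 m: -4.9 × 2 km = -9.8°C, so T = 7.78°C.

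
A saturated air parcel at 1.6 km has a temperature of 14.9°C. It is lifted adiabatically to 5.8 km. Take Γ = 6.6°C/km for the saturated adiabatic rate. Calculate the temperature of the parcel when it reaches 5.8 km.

-12.82°C

1600–5800 m, saturated adiabatic: Δz = 4.2 km ⇒ ΔT = -27.72°C; T = -12.82°C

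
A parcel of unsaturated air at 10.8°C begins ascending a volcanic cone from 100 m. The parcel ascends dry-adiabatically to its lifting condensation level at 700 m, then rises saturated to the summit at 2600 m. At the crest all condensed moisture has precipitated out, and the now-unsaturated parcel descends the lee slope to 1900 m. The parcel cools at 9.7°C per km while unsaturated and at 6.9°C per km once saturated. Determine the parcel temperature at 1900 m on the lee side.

-1.34°C

100–700 m, dry: Δz = 0.6 km ⇒ ΔT = -5.82°C; T = 4.98°C
700–2600 m, saturated: Δz = 1.9 km ⇒ ΔT = -13.11°C; T = -8.13°C
2600–1900 m, dry descent: Δz = 0.7 km ⇒ ΔT = +6.79°C; T = -1.34°C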